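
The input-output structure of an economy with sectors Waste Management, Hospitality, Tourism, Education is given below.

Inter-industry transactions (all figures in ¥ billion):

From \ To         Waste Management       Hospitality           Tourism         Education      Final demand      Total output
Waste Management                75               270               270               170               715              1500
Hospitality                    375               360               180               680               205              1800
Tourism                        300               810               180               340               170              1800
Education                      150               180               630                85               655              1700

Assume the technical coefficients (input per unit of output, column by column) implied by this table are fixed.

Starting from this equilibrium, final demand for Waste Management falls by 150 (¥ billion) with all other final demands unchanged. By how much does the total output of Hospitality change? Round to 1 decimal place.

Δx_2 = -118.6

Technical coefficients a_ij = z_ij / X_j:
  a_11 = 75/1500 = 0.05, a_21 = 375/1500 = 0.25, a_31 = 300/1500 = 0.20, a_41 = 150/1500 = 0.10
  a_12 = 270/1800 = 0.15, a_22 = 360/1800 = 0.20, a_32 = 810/1800 = 0.45, a_42 = 180/1800 = 0.10
  a_13 = 270/1800 = 0.15, a_23 = 180/1800 = 0.10, a_33 = 180/1800 = 0.10, a_43 = 630/1800 = 0.35
  a_14 = 170/1700 = 0.10, a_24 = 680/1700 = 0.40, a_34 = 340/1700 = 0.20, a_44 = 85/1700 = 0.05
I − A =
  [   0.95    -0.15    -0.15    -0.10]
  [  -0.25     0.80    -0.10    -0.40]
  [  -0.20    -0.45     0.90    -0.20]
  [  -0.10    -0.10    -0.35     0.95]
Compute the cofactors C_ij = (−1)^(i+j)·(3×3 minor ij) of I−A; the adjugate is their transpose:
adj(I−A) = Cᵀ =
  [ 0.484250   0.209625   0.172250   0.175500]
  [ 0.281250   0.698250   0.272625   0.381000]
  [ 0.289875   0.454125   0.631875   0.354750]
  [ 0.187375   0.262875   0.279625   0.563625]
det(I−A) = Σ_j (I−A)_1j·C_1j = (0.95)(0.484250) + (-0.15)(0.281250) + (-0.15)(0.289875) + (-0.10)(0.187375) = 0.35563125
(I − A)⁻¹ = adj(I−A) / det(I−A) ≈
  [   1.3617     0.5894     0.4844     0.4935]
  [   0.7908     1.9634     0.7666     1.0713]
  [   0.8151     1.2770     1.7768     0.9975]
  [   0.5269     0.7392     0.7863     1.5849]
Δx = (I − A)⁻¹ Δd with Δd having -150 in the Waste Management component and 0 elsewhere.
So Δx_2 = L_21 · (-150), where L_21 = adj(I−A)_21 / det(I−A) = 0.281250 / 0.35563125.
Δx_2 = 0.281250 × (-150) / 0.35563125 = -42.1875 / 0.35563125 ≈ -118.6.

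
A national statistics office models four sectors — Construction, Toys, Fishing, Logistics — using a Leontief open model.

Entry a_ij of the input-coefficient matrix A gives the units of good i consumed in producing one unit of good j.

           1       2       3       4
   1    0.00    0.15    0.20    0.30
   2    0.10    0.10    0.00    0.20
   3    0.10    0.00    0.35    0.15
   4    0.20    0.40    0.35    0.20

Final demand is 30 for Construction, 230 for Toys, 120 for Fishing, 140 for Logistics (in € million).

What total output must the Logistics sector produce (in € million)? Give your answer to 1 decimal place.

x_4 = 664.3

I − A =
  [   1.00    -0.15    -0.20    -0.30]
  [  -0.10     0.90     0.00    -0.20]
  [  -0.10     0.00     0.65    -0.15]
  [  -0.20    -0.40    -0.35     0.80]
Compute the cofactors C_ij = (−1)^(i+j)·(3×3 minor ij) of I−A; the adjugate is their transpose:
adj(I−A) = Cᵀ =
  [ 0.368750   0.160125   0.233000   0.222000]
  [ 0.079750   0.396000   0.104500   0.148500]
  [ 0.097000   0.088500   0.556000   0.162750]
  [ 0.174500   0.276750   0.353750   0.557250]
det(I−A) = Σ_j (I−A)_1j·C_1j = (1.00)(0.368750) + (-0.15)(0.079750) + (-0.20)(0.097000) + (-0.30)(0.174500) = 0.2850375
(I − A)⁻¹ = adj(I−A) / det(I−A) ≈
  [   1.2937     0.5618     0.8174     0.7788]
  [   0.2798     1.3893     0.3666     0.5210]
  [   0.3403     0.3105     1.9506     0.5710]
  [   0.6122     0.9709     1.2411     1.9550]
x = (I − A)⁻¹ d = adj(I−A)·d / det(I−A), with det(I−A) = 0.2850375:
  x_1 = (0.368750·30 + 0.160125·230 + 0.233000·120 + 0.222000·140) / 0.2850375 = 106.93125 / 0.2850375 ≈ 375.1
  x_2 = (0.079750·30 + 0.396000·230 + 0.104500·120 + 0.148500·140) / 0.2850375 = 126.8025 / 0.2850375 ≈ 444.9
  x_3 = (0.097000·30 + 0.088500·230 + 0.556000·120 + 0.162750·140) / 0.2850375 = 112.77 / 0.2850375 ≈ 395.6
  x_4 = (0.174500·30 + 0.276750·230 + 0.353750·120 + 0.557250·140) / 0.2850375 = 189.3525 / 0.2850375 ≈ 664.3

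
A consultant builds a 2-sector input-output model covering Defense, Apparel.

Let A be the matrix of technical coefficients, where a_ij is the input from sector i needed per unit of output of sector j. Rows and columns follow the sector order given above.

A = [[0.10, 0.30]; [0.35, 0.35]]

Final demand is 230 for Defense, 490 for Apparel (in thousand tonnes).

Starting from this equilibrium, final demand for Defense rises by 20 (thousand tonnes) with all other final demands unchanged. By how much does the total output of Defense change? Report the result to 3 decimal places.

I − A =
  [   0.90    -0.30]
  [  -0.35     0.65]
det(I−A) = (0.90)(0.65) − (-0.30)(-0.35) = 0.4800
adj(I−A) = [[0.65, 0.30], [0.35, 0.90]]
(I − A)⁻¹ = adj(I−A) / det(I−A) ≈
  [   1.3542     0.6250]
  [   0.7292     1.8750]
Δx = (I − A)⁻¹ Δd with Δd having +20 in the Defense component and 0 elsewhere.
So Δx_1 = L_11 · (+20), where L_11 = adj(I−A)_11 / det(I−A) = 0.65 / 0.4800.
Δx_1 = 0.65 × (+20) / 0.4800 = 13.00 / 0.4800 ≈ 27.083.

Δx_1 = 27.083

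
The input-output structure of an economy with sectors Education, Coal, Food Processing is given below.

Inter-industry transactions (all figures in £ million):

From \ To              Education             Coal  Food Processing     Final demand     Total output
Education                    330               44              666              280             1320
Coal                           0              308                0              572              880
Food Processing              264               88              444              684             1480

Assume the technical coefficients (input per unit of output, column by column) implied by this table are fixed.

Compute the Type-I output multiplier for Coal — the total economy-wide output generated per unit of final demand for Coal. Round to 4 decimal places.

m_C = 2.1220

Technical coefficients a_ij = z_ij / X_j:
  a_EE = 330/1320 = 0.25, a_CE = 0/1320 = 0.00, a_FE = 264/1320 = 0.20
  a_EC = 44/880 = 0.05, a_CC = 308/880 = 0.35, a_FC = 88/880 = 0.10
  a_EF = 666/1480 = 0.45, a_CF = 0/1480 = 0.00, a_FF = 444/1480 = 0.30
I − A =
  [   0.75    -0.05    -0.45]
  [   0.00     0.65     0.00]
  [  -0.20    -0.10     0.70]
Cofactors of I−A, C_ij = (−1)^(i+j)·(minor ij) (rows/columns in the sector order above):
  C_11 = (0.65)(0.70) − (0.00)(-0.10) = 0.4550
  C_12 = −[(0.00)(0.70) − (0.00)(-0.20)] = 0.0000
  C_13 = (0.00)(-0.10) − (0.65)(-0.20) = 0.1300
  C_21 = −[(-0.05)(0.70) − (-0.45)(-0.10)] = 0.0800
  C_22 = (0.75)(0.70) − (-0.45)(-0.20) = 0.4350
  C_23 = −[(0.75)(-0.10) − (-0.05)(-0.20)] = 0.0850
  C_31 = (-0.05)(0.00) − (-0.45)(0.65) = 0.2925
  C_32 = −[(0.75)(0.00) − (-0.45)(0.00)] = 0.0000
  C_33 = (0.75)(0.65) − (-0.05)(0.00) = 0.4875
det(I−A) = Σ_j (I−A)_1j·C_1j = (0.75)(0.4550) + (-0.05)(0.0000) + (-0.45)(0.1300) = 0.28275
adj(I−A) = Cᵀ =
  [ 0.4550   0.0800   0.2925]
  [ 0.0000   0.4350   0.0000]
  [ 0.1300   0.0850   0.4875]
(I − A)⁻¹ = adj(I−A) / det(I−A) ≈
  [   1.60920     0.28294     1.03448]
  [   0.00000     1.53846     0.00000]
  [   0.45977     0.30062     1.72414]
The output multiplier for sector j is the column-j sum of the Leontief inverse (I − A)⁻¹ = adj(I−A) / det(I−A).
Column C of adj(I−A): (0.0800, 0.4350, 0.0850); det(I−A) = 0.28275.
m_C = (0.0800 + 0.4350 + 0.0850) / 0.28275 = 0.60 / 0.28275 ≈ 2.1220.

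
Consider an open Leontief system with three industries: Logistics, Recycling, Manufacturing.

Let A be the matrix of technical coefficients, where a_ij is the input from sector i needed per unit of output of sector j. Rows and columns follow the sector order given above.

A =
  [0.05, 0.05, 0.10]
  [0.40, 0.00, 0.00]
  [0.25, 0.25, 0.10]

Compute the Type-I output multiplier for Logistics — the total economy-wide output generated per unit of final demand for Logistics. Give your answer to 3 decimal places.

I − A =
  [   0.95    -0.05    -0.10]
  [  -0.40     1.00     0.00]
  [  -0.25    -0.25     0.90]
Cofactors of I−A, C_ij = (−1)^(i+j)·(minor ij) (rows/columns in the sector order above):
  C_11 = (1.00)(0.90) − (0.00)(-0.25) = 0.9000
  C_12 = −[(-0.40)(0.90) − (0.00)(-0.25)] = 0.3600
  C_13 = (-0.40)(-0.25) − (1.00)(-0.25) = 0.3500
  C_21 = −[(-0.05)(0.90) − (-0.10)(-0.25)] = 0.0700
  C_22 = (0.95)(0.90) − (-0.10)(-0.25) = 0.8300
  C_23 = −[(0.95)(-0.25) − (-0.05)(-0.25)] = 0.2500
  C_31 = (-0.05)(0.00) − (-0.10)(1.00) = 0.1000
  C_32 = −[(0.95)(0.00) − (-0.10)(-0.40)] = 0.0400
  C_33 = (0.95)(1.00) − (-0.05)(-0.40) = 0.9300
det(I−A) = Σ_j (I−A)_1j·C_1j = (0.95)(0.9000) + (-0.05)(0.3600) + (-0.10)(0.3500) = 0.8020
adj(I−A) = Cᵀ =
  [ 0.9000   0.0700   0.1000]
  [ 0.3600   0.8300   0.0400]
  [ 0.3500   0.2500   0.9300]
(I − A)⁻¹ = adj(I−A) / det(I−A) ≈
  [   1.1222     0.0873     0.1247]
  [   0.4489     1.0349     0.0499]
  [   0.4364     0.3117     1.1596]
The output multiplier for sector j is the column-j sum of the Leontief inverse (I − A)⁻¹ = adj(I−A) / det(I−A).
Column 1 of adj(I−A): (0.9000, 0.3600, 0.3500); det(I−A) = 0.8020.
m_1 = (0.9000 + 0.3600 + 0.3500) / 0.8020 = 1.61 / 0.8020 ≈ 2.007.

m_1 = 2.007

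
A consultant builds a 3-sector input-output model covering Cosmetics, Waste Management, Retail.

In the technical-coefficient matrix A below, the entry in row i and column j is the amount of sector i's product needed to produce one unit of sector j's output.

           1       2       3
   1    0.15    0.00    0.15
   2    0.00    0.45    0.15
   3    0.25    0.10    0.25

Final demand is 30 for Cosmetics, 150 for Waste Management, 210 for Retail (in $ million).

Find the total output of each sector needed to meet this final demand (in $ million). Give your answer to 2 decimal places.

x_1 = 99.29, x_2 = 371.63, x_3 = 362.65

I − A =
  [   0.85     0.00    -0.15]
  [   0.00     0.55    -0.15]
  [  -0.25    -0.10     0.75]
Cofactors of I−A, C_ij = (−1)^(i+j)·(minor ij) (rows/columns in the sector order above):
  C_11 = (0.55)(0.75) − (-0.15)(-0.10) = 0.3975
  C_12 = −[(0.00)(0.75) − (-0.15)(-0.25)] = 0.0375
  C_13 = (0.00)(-0.10) − (0.55)(-0.25) = 0.1375
  C_21 = −[(0.00)(0.75) − (-0.15)(-0.10)] = 0.0150
  C_22 = (0.85)(0.75) − (-0.15)(-0.25) = 0.6000
  C_23 = −[(0.85)(-0.10) − (0.00)(-0.25)] = 0.0850
  C_31 = (0.00)(-0.15) − (-0.15)(0.55) = 0.0825
  C_32 = −[(0.85)(-0.15) − (-0.15)(0.00)] = 0.1275
  C_33 = (0.85)(0.55) − (0.00)(0.00) = 0.4675
det(I−A) = Σ_j (I−A)_1j·C_1j = (0.85)(0.3975) + (0.00)(0.0375) + (-0.15)(0.1375) = 0.31725
adj(I−A) = Cᵀ =
  [ 0.3975   0.0150   0.0825]
  [ 0.0375   0.6000   0.1275]
  [ 0.1375   0.0850   0.4675]
(I − A)⁻¹ = adj(I−A) / det(I−A) ≈
  [   1.2530     0.0473     0.2600]
  [   0.1182     1.8913     0.4019]
  [   0.4334     0.2679     1.4736]
x = (I − A)⁻¹ d = adj(I−A)·d / det(I−A), with det(I−A) = 0.31725:
  x_1 = (0.3975·30 + 0.0150·150 + 0.0825·210) / 0.31725 = 31.50 / 0.31725 ≈ 99.29
  x_2 = (0.0375·30 + 0.6000·150 + 0.1275·210) / 0.31725 = 117.90 / 0.31725 ≈ 371.63
  x_3 = (0.1375·30 + 0.0850·150 + 0.4675·210) / 0.31725 = 115.05 / 0.31725 ≈ 362.65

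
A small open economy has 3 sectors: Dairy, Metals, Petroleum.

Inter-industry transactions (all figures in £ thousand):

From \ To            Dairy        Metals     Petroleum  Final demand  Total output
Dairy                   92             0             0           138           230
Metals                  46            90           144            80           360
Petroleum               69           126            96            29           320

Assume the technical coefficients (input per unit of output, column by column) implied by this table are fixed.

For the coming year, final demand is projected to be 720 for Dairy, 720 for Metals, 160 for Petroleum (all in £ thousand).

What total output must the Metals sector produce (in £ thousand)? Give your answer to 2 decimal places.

Technical coefficients a_ij = z_ij / X_j:
  a_11 = 92/230 = 0.40, a_21 = 46/230 = 0.20, a_31 = 69/230 = 0.30
  a_12 = 0/360 = 0.00, a_22 = 90/360 = 0.25, a_32 = 126/360 = 0.35
  a_13 = 0/320 = 0.00, a_23 = 144/320 = 0.45, a_33 = 96/320 = 0.30
I − A =
  [   0.60     0.00     0.00]
  [  -0.20     0.75    -0.45]
  [  -0.30    -0.35     0.70]
Cofactors of I−A, C_ij = (−1)^(i+j)·(minor ij) (rows/columns in the sector order above):
  C_11 = (0.75)(0.70) − (-0.45)(-0.35) = 0.3675
  C_12 = −[(-0.20)(0.70) − (-0.45)(-0.30)] = 0.2750
  C_13 = (-0.20)(-0.35) − (0.75)(-0.30) = 0.2950
  C_21 = −[(0.00)(0.70) − (0.00)(-0.35)] = 0.0000
  C_22 = (0.60)(0.70) − (0.00)(-0.30) = 0.4200
  C_23 = −[(0.60)(-0.35) − (0.00)(-0.30)] = 0.2100
  C_31 = (0.00)(-0.45) − (0.00)(0.75) = 0.0000
  C_32 = −[(0.60)(-0.45) − (0.00)(-0.20)] = 0.2700
  C_33 = (0.60)(0.75) − (0.00)(-0.20) = 0.4500
det(I−A) = Σ_j (I−A)_1j·C_1j = (0.60)(0.3675) + (0.00)(0.2750) + (0.00)(0.2950) = 0.2205
adj(I−A) = Cᵀ =
  [ 0.3675   0.0000   0.0000]
  [ 0.2750   0.4200   0.2700]
  [ 0.2950   0.2100   0.4500]
(I − A)⁻¹ = adj(I−A) / det(I−A) ≈
  [   1.6667     0.0000     0.0000]
  [   1.2472     1.9048     1.2245]
  [   1.3379     0.9524     2.0408]
x = (I − A)⁻¹ d = adj(I−A)·d / det(I−A), with det(I−A) = 0.2205:
  x_1 = (0.3675·720 + 0.0000·720 + 0.0000·160) / 0.2205 = 264.60 / 0.2205 = 1200.00
  x_2 = (0.2750·720 + 0.4200·720 + 0.2700·160) / 0.2205 = 543.60 / 0.2205 ≈ 2465.31
  x_3 = (0.2950·720 + 0.2100·720 + 0.4500·160) / 0.2205 = 435.60 / 0.2205 ≈ 1975.51

x_2 = 2465.31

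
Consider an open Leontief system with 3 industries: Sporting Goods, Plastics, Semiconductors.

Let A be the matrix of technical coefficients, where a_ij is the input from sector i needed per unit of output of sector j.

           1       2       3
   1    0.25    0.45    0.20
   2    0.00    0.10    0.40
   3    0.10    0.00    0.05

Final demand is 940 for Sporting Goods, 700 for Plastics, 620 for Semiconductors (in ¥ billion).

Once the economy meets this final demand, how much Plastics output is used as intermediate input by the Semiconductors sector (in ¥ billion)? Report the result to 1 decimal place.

z_23 = 353.3

I − A =
  [   0.75    -0.45    -0.20]
  [   0.00     0.90    -0.40]
  [  -0.10     0.00     0.95]
Cofactors of I−A, C_ij = (−1)^(i+j)·(minor ij) (rows/columns in the sector order above):
  C_11 = (0.90)(0.95) − (-0.40)(0.00) = 0.8550
  C_12 = −[(0.00)(0.95) − (-0.40)(-0.10)] = 0.0400
  C_13 = (0.00)(0.00) − (0.90)(-0.10) = 0.0900
  C_21 = −[(-0.45)(0.95) − (-0.20)(0.00)] = 0.4275
  C_22 = (0.75)(0.95) − (-0.20)(-0.10) = 0.6925
  C_23 = −[(0.75)(0.00) − (-0.45)(-0.10)] = 0.0450
  C_31 = (-0.45)(-0.40) − (-0.20)(0.90) = 0.3600
  C_32 = −[(0.75)(-0.40) − (-0.20)(0.00)] = 0.3000
  C_33 = (0.75)(0.90) − (-0.45)(0.00) = 0.6750
det(I−A) = Σ_j (I−A)_1j·C_1j = (0.75)(0.8550) + (-0.45)(0.0400) + (-0.20)(0.0900) = 0.60525
adj(I−A) = Cᵀ =
  [ 0.8550   0.4275   0.3600]
  [ 0.0400   0.6925   0.3000]
  [ 0.0900   0.0450   0.6750]
(I − A)⁻¹ = adj(I−A) / det(I−A) ≈
  [   1.4126     0.7063     0.5948]
  [   0.0661     1.1442     0.4957]
  [   0.1487     0.0743     1.1152]
First solve x = (I − A)⁻¹ d = adj(I−A)·d / det(I−A); in particular x_3 = (0.0900·940 + 0.0450·700 + 0.6750·620) / 0.60525 = 534.60 / 0.60525 ≈ 883.271.
Intermediate flow from 2 to 3: z_23 = a_23 · x_3 = 0.40 × 534.60 / 0.60525 = 213.84 / 0.60525 ≈ 353.3.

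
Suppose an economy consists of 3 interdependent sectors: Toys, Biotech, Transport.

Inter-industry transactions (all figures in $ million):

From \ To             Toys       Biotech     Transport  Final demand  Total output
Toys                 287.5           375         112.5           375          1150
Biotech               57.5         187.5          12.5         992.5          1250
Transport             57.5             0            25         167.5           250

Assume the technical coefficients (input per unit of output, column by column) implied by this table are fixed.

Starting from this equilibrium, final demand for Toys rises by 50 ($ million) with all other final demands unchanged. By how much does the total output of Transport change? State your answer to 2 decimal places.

Technical coefficients a_ij = z_ij / X_j:
  a_11 = 287.5/1150 = 0.25, a_21 = 57.5/1150 = 0.05, a_31 = 57.5/1150 = 0.05
  a_12 = 375/1250 = 0.30, a_22 = 187.5/1250 = 0.15, a_32 = 0/1250 = 0.00
  a_13 = 112.5/250 = 0.45, a_23 = 12.5/250 = 0.05, a_33 = 25/250 = 0.10
I − A =
  [   0.75    -0.30    -0.45]
  [  -0.05     0.85    -0.05]
  [  -0.05     0.00     0.90]
Cofactors of I−A, C_ij = (−1)^(i+j)·(minor ij) (rows/columns in the sector order above):
  C_11 = (0.85)(0.90) − (-0.05)(0.00) = 0.7650
  C_12 = −[(-0.05)(0.90) − (-0.05)(-0.05)] = 0.0475
  C_13 = (-0.05)(0.00) − (0.85)(-0.05) = 0.0425
  C_21 = −[(-0.30)(0.90) − (-0.45)(0.00)] = 0.2700
  C_22 = (0.75)(0.90) − (-0.45)(-0.05) = 0.6525
  C_23 = −[(0.75)(0.00) − (-0.30)(-0.05)] = 0.0150
  C_31 = (-0.30)(-0.05) − (-0.45)(0.85) = 0.3975
  C_32 = −[(0.75)(-0.05) − (-0.45)(-0.05)] = 0.0600
  C_33 = (0.75)(0.85) − (-0.30)(-0.05) = 0.6225
det(I−A) = Σ_j (I−A)_1j·C_1j = (0.75)(0.7650) + (-0.30)(0.0475) + (-0.45)(0.0425) = 0.540375
adj(I−A) = Cᵀ =
  [ 0.7650   0.2700   0.3975]
  [ 0.0475   0.6525   0.0600]
  [ 0.0425   0.0150   0.6225]
(I − A)⁻¹ = adj(I−A) / det(I−A) ≈
  [   1.4157     0.4997     0.7356]
  [   0.0879     1.2075     0.1110]
  [   0.0786     0.0278     1.1520]
Δx = (I − A)⁻¹ Δd with Δd having +50 in the Toys component and 0 elsewhere.
So Δx_3 = L_31 · (+50), where L_31 = adj(I−A)_31 / det(I−A) = 0.0425 / 0.540375.
Δx_3 = 0.0425 × (+50) / 0.540375 = 2.125 / 0.540375 ≈ 3.93.

Δx_3 = 3.93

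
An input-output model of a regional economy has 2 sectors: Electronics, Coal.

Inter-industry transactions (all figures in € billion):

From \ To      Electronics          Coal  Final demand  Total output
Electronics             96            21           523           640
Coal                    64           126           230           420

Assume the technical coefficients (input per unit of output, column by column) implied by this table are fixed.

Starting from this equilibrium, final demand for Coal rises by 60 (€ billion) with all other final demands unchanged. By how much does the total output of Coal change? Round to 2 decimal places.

Δx_C = 86.44

Technical coefficients a_ij = z_ij / X_j:
  a_EE = 96/640 = 0.15, a_CE = 64/640 = 0.10
  a_EC = 21/420 = 0.05, a_CC = 126/420 = 0.30
I − A =
  [   0.85    -0.05]
  [  -0.10     0.70]
det(I−A) = (0.85)(0.70) − (-0.05)(-0.10) = 0.5900
adj(I−A) = [[0.70, 0.05], [0.10, 0.85]]
(I − A)⁻¹ = adj(I−A) / det(I−A) ≈
  [   1.1864     0.0847]
  [   0.1695     1.4407]
Δx = (I − A)⁻¹ Δd with Δd having +60 in the Coal component and 0 elsewhere.
So Δx_C = L_CC · (+60), where L_CC = adj(I−A)_CC / det(I−A) = 0.85 / 0.5900.
Δx_C = 0.85 × (+60) / 0.5900 = 51.00 / 0.5900 ≈ 86.44.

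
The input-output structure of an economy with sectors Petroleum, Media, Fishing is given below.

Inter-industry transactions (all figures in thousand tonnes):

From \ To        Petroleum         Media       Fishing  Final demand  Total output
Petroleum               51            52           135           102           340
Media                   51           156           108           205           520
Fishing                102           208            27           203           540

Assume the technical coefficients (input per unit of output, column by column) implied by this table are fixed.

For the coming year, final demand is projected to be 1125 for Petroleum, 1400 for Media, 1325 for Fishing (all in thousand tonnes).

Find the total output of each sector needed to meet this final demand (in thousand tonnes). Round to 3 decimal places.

x_P = 2904.762, x_M = 3731.990, x_F = 3883.394

Technical coefficients a_ij = z_ij / X_j:
  a_PP = 51/340 = 0.15, a_MP = 51/340 = 0.15, a_FP = 102/340 = 0.30
  a_PM = 52/520 = 0.10, a_MM = 156/520 = 0.30, a_FM = 208/520 = 0.40
  a_PF = 135/540 = 0.25, a_MF = 108/540 = 0.20, a_FF = 27/540 = 0.05
I − A =
  [   0.85    -0.10    -0.25]
  [  -0.15     0.70    -0.20]
  [  -0.30    -0.40     0.95]
Cofactors of I−A, C_ij = (−1)^(i+j)·(minor ij) (rows/columns in the sector order above):
  C_11 = (0.70)(0.95) − (-0.20)(-0.40) = 0.5850
  C_12 = −[(-0.15)(0.95) − (-0.20)(-0.30)] = 0.2025
  C_13 = (-0.15)(-0.40) − (0.70)(-0.30) = 0.2700
  C_21 = −[(-0.10)(0.95) − (-0.25)(-0.40)] = 0.1950
  C_22 = (0.85)(0.95) − (-0.25)(-0.30) = 0.7325
  C_23 = −[(0.85)(-0.40) − (-0.10)(-0.30)] = 0.3700
  C_31 = (-0.10)(-0.20) − (-0.25)(0.70) = 0.1950
  C_32 = −[(0.85)(-0.20) − (-0.25)(-0.15)] = 0.2075
  C_33 = (0.85)(0.70) − (-0.10)(-0.15) = 0.5800
det(I−A) = Σ_j (I−A)_1j·C_1j = (0.85)(0.5850) + (-0.10)(0.2025) + (-0.25)(0.2700) = 0.4095
adj(I−A) = Cᵀ =
  [ 0.5850   0.1950   0.1950]
  [ 0.2025   0.7325   0.2075]
  [ 0.2700   0.3700   0.5800]
(I − A)⁻¹ = adj(I−A) / det(I−A) ≈
  [   1.4286     0.4762     0.4762]
  [   0.4945     1.7888     0.5067]
  [   0.6593     0.9035     1.4164]
x = (I − A)⁻¹ d = adj(I−A)·d / det(I−A), with det(I−A) = 0.4095:
  x_P = (0.5850·1125 + 0.1950·1400 + 0.1950·1325) / 0.4095 = 1189.50 / 0.4095 ≈ 2904.762
  x_M = (0.2025·1125 + 0.7325·1400 + 0.2075·1325) / 0.4095 = 1528.25 / 0.4095 ≈ 3731.990
  x_F = (0.2700·1125 + 0.3700·1400 + 0.5800·1325) / 0.4095 = 1590.25 / 0.4095 ≈ 3883.394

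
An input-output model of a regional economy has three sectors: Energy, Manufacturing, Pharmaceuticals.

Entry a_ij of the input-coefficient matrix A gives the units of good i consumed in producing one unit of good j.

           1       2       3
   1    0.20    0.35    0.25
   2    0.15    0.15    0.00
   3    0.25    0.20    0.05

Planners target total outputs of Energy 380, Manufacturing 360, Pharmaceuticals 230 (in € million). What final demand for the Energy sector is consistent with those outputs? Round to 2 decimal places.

I − A =
  [   0.80    -0.35    -0.25]
  [  -0.15     0.85     0.00]
  [  -0.25    -0.20     0.95]
d = (I − A) x:
  d_1 = (+0.80)·380 + (-0.35)·360 + (-0.25)·230 = 120.50
  d_2 = (-0.15)·380 + (+0.85)·360 + (+0.00)·230 = 249.00
  d_3 = (-0.25)·380 + (-0.20)·360 + (+0.95)·230 = 51.50

d_1 = 120.50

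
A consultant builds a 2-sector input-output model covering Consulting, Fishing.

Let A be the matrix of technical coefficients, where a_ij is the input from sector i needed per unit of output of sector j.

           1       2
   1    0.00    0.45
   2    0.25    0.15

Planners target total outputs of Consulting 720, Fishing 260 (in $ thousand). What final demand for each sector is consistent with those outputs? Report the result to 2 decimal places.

d_1 = 603.00, d_2 = 41.00

I − A =
  [   1.00    -0.45]
  [  -0.25     0.85]
d = (I − A) x:
  d_1 = (+1.00)·720 + (-0.45)·260 = 603.00
  d_2 = (-0.25)·720 + (+0.85)·260 = 41.00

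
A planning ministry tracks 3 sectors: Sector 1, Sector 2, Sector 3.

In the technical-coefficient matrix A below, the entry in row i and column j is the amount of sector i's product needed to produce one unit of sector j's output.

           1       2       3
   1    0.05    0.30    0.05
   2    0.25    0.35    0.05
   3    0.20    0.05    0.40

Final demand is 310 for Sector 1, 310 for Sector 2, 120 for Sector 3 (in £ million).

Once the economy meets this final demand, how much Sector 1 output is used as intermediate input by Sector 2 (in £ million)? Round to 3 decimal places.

z_12 = 220.831

I − A =
  [   0.95    -0.30    -0.05]
  [  -0.25     0.65    -0.05]
  [  -0.20    -0.05     0.60]
Cofactors of I−A, C_ij = (−1)^(i+j)·(minor ij) (rows/columns in the sector order above):
  C_11 = (0.65)(0.60) − (-0.05)(-0.05) = 0.3875
  C_12 = −[(-0.25)(0.60) − (-0.05)(-0.20)] = 0.1600
  C_13 = (-0.25)(-0.05) − (0.65)(-0.20) = 0.1425
  C_21 = −[(-0.30)(0.60) − (-0.05)(-0.05)] = 0.1825
  C_22 = (0.95)(0.60) − (-0.05)(-0.20) = 0.5600
  C_23 = −[(0.95)(-0.05) − (-0.30)(-0.20)] = 0.1075
  C_31 = (-0.30)(-0.05) − (-0.05)(0.65) = 0.0475
  C_32 = −[(0.95)(-0.05) − (-0.05)(-0.25)] = 0.0600
  C_33 = (0.95)(0.65) − (-0.30)(-0.25) = 0.5425
det(I−A) = Σ_j (I−A)_1j·C_1j = (0.95)(0.3875) + (-0.30)(0.1600) + (-0.05)(0.1425) = 0.3130
adj(I−A) = Cᵀ =
  [ 0.3875   0.1825   0.0475]
  [ 0.1600   0.5600   0.0600]
  [ 0.1425   0.1075   0.5425]
(I − A)⁻¹ = adj(I−A) / det(I−A) ≈
  [   1.2380     0.5831     0.1518]
  [   0.5112     1.7891     0.1917]
  [   0.4553     0.3435     1.7332]
First solve x = (I − A)⁻¹ d = adj(I−A)·d / det(I−A); in particular x_2 = (0.1600·310 + 0.5600·310 + 0.0600·120) / 0.3130 = 230.40 / 0.3130 ≈ 736.10224.
Intermediate flow from 1 to 2: z_12 = a_12 · x_2 = 0.30 × 230.40 / 0.3130 = 69.12 / 0.3130 ≈ 220.831.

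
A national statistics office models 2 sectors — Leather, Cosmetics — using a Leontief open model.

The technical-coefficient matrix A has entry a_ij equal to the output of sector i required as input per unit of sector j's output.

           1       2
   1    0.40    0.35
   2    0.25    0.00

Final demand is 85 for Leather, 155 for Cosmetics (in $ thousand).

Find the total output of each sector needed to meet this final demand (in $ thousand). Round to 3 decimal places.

I − A =
  [   0.60    -0.35]
  [  -0.25     1.00]
det(I−A) = (0.60)(1.00) − (-0.35)(-0.25) = 0.5125
adj(I−A) = [[1.00, 0.35], [0.25, 0.60]]
(I − A)⁻¹ = adj(I−A) / det(I−A) ≈
  [   1.9512     0.6829]
  [   0.4878     1.1707]
x = (I − A)⁻¹ d = adj(I−A)·d / det(I−A), with det(I−A) = 0.5125:
  x_1 = (1.00·85 + 0.35·155) / 0.5125 = 139.25 / 0.5125 ≈ 271.707
  x_2 = (0.25·85 + 0.60·155) / 0.5125 = 114.25 / 0.5125 ≈ 222.927

x_1 = 271.707, x_2 = 222.927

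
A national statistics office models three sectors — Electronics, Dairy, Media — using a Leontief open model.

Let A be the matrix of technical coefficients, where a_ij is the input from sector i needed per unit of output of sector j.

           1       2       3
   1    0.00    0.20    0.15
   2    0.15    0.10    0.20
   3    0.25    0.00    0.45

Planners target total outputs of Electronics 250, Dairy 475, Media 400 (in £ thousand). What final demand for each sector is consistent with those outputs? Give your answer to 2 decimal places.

I − A =
  [   1.00    -0.20    -0.15]
  [  -0.15     0.90    -0.20]
  [  -0.25     0.00     0.55]
d = (I − A) x:
  d_1 = (+1.00)·250 + (-0.20)·475 + (-0.15)·400 = 95.00
  d_2 = (-0.15)·250 + (+0.90)·475 + (-0.20)·400 = 310.00
  d_3 = (-0.25)·250 + (+0.00)·475 + (+0.55)·400 = 157.50

d_1 = 95.00, d_2 = 310.00, d_3 = 157.50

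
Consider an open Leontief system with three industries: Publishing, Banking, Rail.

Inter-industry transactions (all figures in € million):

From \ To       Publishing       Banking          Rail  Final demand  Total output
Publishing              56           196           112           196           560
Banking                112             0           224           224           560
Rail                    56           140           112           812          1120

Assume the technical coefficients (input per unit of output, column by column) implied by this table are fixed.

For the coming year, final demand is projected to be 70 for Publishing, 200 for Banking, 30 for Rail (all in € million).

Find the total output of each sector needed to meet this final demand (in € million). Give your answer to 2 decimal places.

x_1 = 195.00, x_2 = 264.71, x_3 = 128.53

Technical coefficients a_ij = z_ij / X_j:
  a_11 = 56/560 = 0.10, a_21 = 112/560 = 0.20, a_31 = 56/560 = 0.10
  a_12 = 196/560 = 0.35, a_22 = 0/560 = 0.00, a_32 = 140/560 = 0.25
  a_13 = 112/1120 = 0.10, a_23 = 224/1120 = 0.20, a_33 = 112/1120 = 0.10
I − A =
  [   0.90    -0.35    -0.10]
  [  -0.20     1.00    -0.20]
  [  -0.10    -0.25     0.90]
Cofactors of I−A, C_ij = (−1)^(i+j)·(minor ij) (rows/columns in the sector order above):
  C_11 = (1.00)(0.90) − (-0.20)(-0.25) = 0.8500
  C_12 = −[(-0.20)(0.90) − (-0.20)(-0.10)] = 0.2000
  C_13 = (-0.20)(-0.25) − (1.00)(-0.10) = 0.1500
  C_21 = −[(-0.35)(0.90) − (-0.10)(-0.25)] = 0.3400
  C_22 = (0.90)(0.90) − (-0.10)(-0.10) = 0.8000
  C_23 = −[(0.90)(-0.25) − (-0.35)(-0.10)] = 0.2600
  C_31 = (-0.35)(-0.20) − (-0.10)(1.00) = 0.1700
  C_32 = −[(0.90)(-0.20) − (-0.10)(-0.20)] = 0.2000
  C_33 = (0.90)(1.00) − (-0.35)(-0.20) = 0.8300
det(I−A) = Σ_j (I−A)_1j·C_1j = (0.90)(0.8500) + (-0.35)(0.2000) + (-0.10)(0.1500) = 0.6800
adj(I−A) = Cᵀ =
  [ 0.8500   0.3400   0.1700]
  [ 0.2000   0.8000   0.2000]
  [ 0.1500   0.2600   0.8300]
(I − A)⁻¹ = adj(I−A) / det(I−A) ≈
  [   1.2500     0.5000     0.2500]
  [   0.2941     1.1765     0.2941]
  [   0.2206     0.3824     1.2206]
x = (I − A)⁻¹ d = adj(I−A)·d / det(I−A), with det(I−A) = 0.6800:
  x_1 = (0.8500·70 + 0.3400·200 + 0.1700·30) / 0.6800 = 132.60 / 0.6800 = 195.00
  x_2 = (0.2000·70 + 0.8000·200 + 0.2000·30) / 0.6800 = 180.00 / 0.6800 ≈ 264.71
  x_3 = (0.1500·70 + 0.2600·200 + 0.8300·30) / 0.6800 = 87.40 / 0.6800 ≈ 128.53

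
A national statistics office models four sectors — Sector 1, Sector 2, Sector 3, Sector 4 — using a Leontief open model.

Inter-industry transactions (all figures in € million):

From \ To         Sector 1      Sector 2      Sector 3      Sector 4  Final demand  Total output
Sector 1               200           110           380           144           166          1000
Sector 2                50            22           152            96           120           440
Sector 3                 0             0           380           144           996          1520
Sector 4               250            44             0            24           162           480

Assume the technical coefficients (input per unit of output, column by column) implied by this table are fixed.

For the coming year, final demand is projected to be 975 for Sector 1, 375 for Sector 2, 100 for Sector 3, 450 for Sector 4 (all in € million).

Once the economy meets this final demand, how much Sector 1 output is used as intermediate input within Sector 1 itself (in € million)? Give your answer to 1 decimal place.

Technical coefficients a_ij = z_ij / X_j:
  a_11 = 200/1000 = 0.20, a_21 = 50/1000 = 0.05, a_31 = 0/1000 = 0.00, a_41 = 250/1000 = 0.25
  a_12 = 110/440 = 0.25, a_22 = 22/440 = 0.05, a_32 = 0/440 = 0.00, a_42 = 44/440 = 0.10
  a_13 = 380/1520 = 0.25, a_23 = 152/1520 = 0.10, a_33 = 380/1520 = 0.25, a_43 = 0/1520 = 0.00
  a_14 = 144/480 = 0.30, a_24 = 96/480 = 0.20, a_34 = 144/480 = 0.30, a_44 = 24/480 = 0.05
I − A =
  [   0.80    -0.25    -0.25    -0.30]
  [  -0.05     0.95    -0.10    -0.20]
  [   0.00     0.00     0.75    -0.30]
  [  -0.25    -0.10     0.00     0.95]
Compute the cofactors C_ij = (−1)^(i+j)·(3×3 minor ij) of I−A; the adjugate is their transpose:
adj(I−A) = Cᵀ =
  [ 0.658875   0.208125   0.247375   0.330000]
  [ 0.080625   0.495000   0.092875   0.159000]
  [ 0.072750   0.042750   0.608875   0.224250]
  [ 0.181875   0.106875   0.074875   0.560625]
det(I−A) = Σ_j (I−A)_1j·C_1j = (0.80)(0.658875) + (-0.25)(0.080625) + (-0.25)(0.072750) + (-0.30)(0.181875) = 0.43419375
(I − A)⁻¹ = adj(I−A) / det(I−A) ≈
  [   1.5175     0.4793     0.5697     0.7600]
  [   0.1857     1.1400     0.2139     0.3662]
  [   0.1676     0.0985     1.4023     0.5165]
  [   0.4189     0.2461     0.1724     1.2912]
First solve x = (I − A)⁻¹ d = adj(I−A)·d / det(I−A); in particular x_1 = (0.658875·975 + 0.208125·375 + 0.247375·100 + 0.330000·450) / 0.43419375 = 893.6875 / 0.43419375 ≈ 2058.269.
Intermediate flow from 1 to 1: z_11 = a_11 · x_1 = 0.20 × 893.6875 / 0.43419375 = 178.7375 / 0.43419375 ≈ 411.7.

z_11 = 411.7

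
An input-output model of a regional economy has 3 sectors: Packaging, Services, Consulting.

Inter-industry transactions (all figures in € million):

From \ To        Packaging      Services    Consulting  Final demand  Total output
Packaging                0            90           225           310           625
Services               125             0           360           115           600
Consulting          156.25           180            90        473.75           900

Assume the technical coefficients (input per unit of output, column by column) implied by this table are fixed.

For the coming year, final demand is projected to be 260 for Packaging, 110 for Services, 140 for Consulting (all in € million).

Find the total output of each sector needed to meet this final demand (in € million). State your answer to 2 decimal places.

Technical coefficients a_ij = z_ij / X_j:
  a_11 = 0/625 = 0.00, a_21 = 125/625 = 0.20, a_31 = 156.25/625 = 0.25
  a_12 = 90/600 = 0.15, a_22 = 0/600 = 0.00, a_32 = 180/600 = 0.30
  a_13 = 225/900 = 0.25, a_23 = 360/900 = 0.40, a_33 = 90/900 = 0.10
I − A =
  [   1.00    -0.15    -0.25]
  [  -0.20     1.00    -0.40]
  [  -0.25    -0.30     0.90]
Cofactors of I−A, C_ij = (−1)^(i+j)·(minor ij) (rows/columns in the sector order above):
  C_11 = (1.00)(0.90) − (-0.40)(-0.30) = 0.7800
  C_12 = −[(-0.20)(0.90) − (-0.40)(-0.25)] = 0.2800
  C_13 = (-0.20)(-0.30) − (1.00)(-0.25) = 0.3100
  C_21 = −[(-0.15)(0.90) − (-0.25)(-0.30)] = 0.2100
  C_22 = (1.00)(0.90) − (-0.25)(-0.25) = 0.8375
  C_23 = −[(1.00)(-0.30) − (-0.15)(-0.25)] = 0.3375
  C_31 = (-0.15)(-0.40) − (-0.25)(1.00) = 0.3100
  C_32 = −[(1.00)(-0.40) − (-0.25)(-0.20)] = 0.4500
  C_33 = (1.00)(1.00) − (-0.15)(-0.20) = 0.9700
det(I−A) = Σ_j (I−A)_1j·C_1j = (1.00)(0.7800) + (-0.15)(0.2800) + (-0.25)(0.3100) = 0.6605
adj(I−A) = Cᵀ =
  [ 0.7800   0.2100   0.3100]
  [ 0.2800   0.8375   0.4500]
  [ 0.3100   0.3375   0.9700]
(I − A)⁻¹ = adj(I−A) / det(I−A) ≈
  [   1.1809     0.3179     0.4693]
  [   0.4239     1.2680     0.6813]
  [   0.4693     0.5110     1.4686]
x = (I − A)⁻¹ d = adj(I−A)·d / det(I−A), with det(I−A) = 0.6605:
  x_1 = (0.7800·260 + 0.2100·110 + 0.3100·140) / 0.6605 = 269.30 / 0.6605 ≈ 407.72
  x_2 = (0.2800·260 + 0.8375·110 + 0.4500·140) / 0.6605 = 227.925 / 0.6605 ≈ 345.08
  x_3 = (0.3100·260 + 0.3375·110 + 0.9700·140) / 0.6605 = 253.525 / 0.6605 ≈ 383.84

x_1 = 407.72, x_2 = 345.08, x_3 = 383.84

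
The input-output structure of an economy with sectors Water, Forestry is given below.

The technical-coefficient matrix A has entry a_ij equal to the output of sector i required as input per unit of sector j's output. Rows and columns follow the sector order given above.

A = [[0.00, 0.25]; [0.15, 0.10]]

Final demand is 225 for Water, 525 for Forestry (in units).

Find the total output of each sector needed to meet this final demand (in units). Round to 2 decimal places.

I − A =
  [   1.00    -0.25]
  [  -0.15     0.90]
det(I−A) = (1.00)(0.90) − (-0.25)(-0.15) = 0.8625
adj(I−A) = [[0.90, 0.25], [0.15, 1.00]]
(I − A)⁻¹ = adj(I−A) / det(I−A) ≈
  [   1.0435     0.2899]
  [   0.1739     1.1594]
x = (I − A)⁻¹ d = adj(I−A)·d / det(I−A), with det(I−A) = 0.8625:
  x_W = (0.90·225 + 0.25·525) / 0.8625 = 333.75 / 0.8625 ≈ 386.96
  x_F = (0.15·225 + 1.00·525) / 0.8625 = 558.75 / 0.8625 ≈ 647.83

x_W = 386.96, x_F = 647.83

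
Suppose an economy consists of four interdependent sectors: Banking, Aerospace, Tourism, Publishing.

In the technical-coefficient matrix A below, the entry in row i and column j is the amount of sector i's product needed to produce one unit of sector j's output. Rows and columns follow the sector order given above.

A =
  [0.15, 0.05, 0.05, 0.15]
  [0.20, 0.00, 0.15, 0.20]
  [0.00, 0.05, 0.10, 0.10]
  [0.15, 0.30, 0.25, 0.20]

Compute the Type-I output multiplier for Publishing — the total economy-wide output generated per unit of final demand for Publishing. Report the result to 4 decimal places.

I − A =
  [   0.85    -0.05    -0.05    -0.15]
  [  -0.20     1.00    -0.15    -0.20]
  [   0.00    -0.05     0.90    -0.10]
  [  -0.15    -0.30    -0.25     0.80]
Compute the cofactors C_ij = (−1)^(i+j)·(3×3 minor ij) of I−A; the adjugate is their transpose:
adj(I−A) = Cᵀ =
  [ 0.628000   0.080625   0.089750   0.149125]
  [ 0.168250   0.569750   0.158125   0.193750]
  [ 0.030500   0.059125   0.588000   0.094000]
  [ 0.190375   0.247250   0.259875   0.749125]
det(I−A) = Σ_j (I−A)_1j·C_1j = (0.85)(0.628000) + (-0.05)(0.168250) + (-0.05)(0.030500) + (-0.15)(0.190375) = 0.49530625
(I − A)⁻¹ = adj(I−A) / det(I−A) ≈
  [   1.26790     0.16278     0.18120     0.30108]
  [   0.33969     1.15030     0.31925     0.39117]
  [   0.06158     0.11937     1.18714     0.18978]
  [   0.38436     0.49919     0.52468     1.51245]
The output multiplier for sector j is the column-j sum of the Leontief inverse (I − A)⁻¹ = adj(I−A) / det(I−A).
Column P of adj(I−A): (0.149125, 0.193750, 0.094000, 0.749125); det(I−A) = 0.49530625.
m_P = (0.149125 + 0.193750 + 0.094000 + 0.749125) / 0.49530625 = 1.186 / 0.49530625 ≈ 2.3945.

m_P = 2.3945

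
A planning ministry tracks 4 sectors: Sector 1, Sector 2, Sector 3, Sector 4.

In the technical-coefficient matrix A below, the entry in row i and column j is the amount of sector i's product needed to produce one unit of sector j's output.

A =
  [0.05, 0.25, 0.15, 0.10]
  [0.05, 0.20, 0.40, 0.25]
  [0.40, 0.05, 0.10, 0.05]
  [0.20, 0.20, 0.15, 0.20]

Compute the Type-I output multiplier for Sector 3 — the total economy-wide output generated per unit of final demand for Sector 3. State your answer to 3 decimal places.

I − A =
  [   0.95    -0.25    -0.15    -0.10]
  [  -0.05     0.80    -0.40    -0.25]
  [  -0.40    -0.05     0.90    -0.05]
  [  -0.20    -0.20    -0.15     0.80]
Compute the cofactors C_ij = (−1)^(i+j)·(3×3 minor ij) of I−A; the adjugate is their transpose:
adj(I−A) = Cᵀ =
  [ 0.503125   0.204375   0.197875   0.139125]
  [ 0.227625   0.603375   0.345875   0.238625]
  [ 0.249000   0.137000   0.521000   0.106500]
  [ 0.229375   0.227625   0.233625   0.565375]
det(I−A) = Σ_j (I−A)_1j·C_1j = (0.95)(0.503125) + (-0.25)(0.227625) + (-0.15)(0.249000) + (-0.10)(0.229375) = 0.360775
(I − A)⁻¹ = adj(I−A) / det(I−A) ≈
  [   1.3946     0.5665     0.5485     0.3856]
  [   0.6309     1.6724     0.9587     0.6614]
  [   0.6902     0.3797     1.4441     0.2952]
  [   0.6358     0.6309     0.6476     1.5671]
The output multiplier for sector j is the column-j sum of the Leontief inverse (I − A)⁻¹ = adj(I−A) / det(I−A).
Column 3 of adj(I−A): (0.197875, 0.345875, 0.521000, 0.233625); det(I−A) = 0.360775.
m_3 = (0.197875 + 0.345875 + 0.521000 + 0.233625) / 0.360775 = 1.298375 / 0.360775 ≈ 3.599.

m_3 = 3.599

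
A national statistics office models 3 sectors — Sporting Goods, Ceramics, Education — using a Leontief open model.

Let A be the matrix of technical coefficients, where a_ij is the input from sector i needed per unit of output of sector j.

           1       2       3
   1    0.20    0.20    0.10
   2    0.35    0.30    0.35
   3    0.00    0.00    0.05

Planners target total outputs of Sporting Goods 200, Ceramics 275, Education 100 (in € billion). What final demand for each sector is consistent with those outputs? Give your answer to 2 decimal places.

I − A =
  [   0.80    -0.20    -0.10]
  [  -0.35     0.70    -0.35]
  [   0.00     0.00     0.95]
d = (I − A) x:
  d_1 = (+0.80)·200 + (-0.20)·275 + (-0.10)·100 = 95.00
  d_2 = (-0.35)·200 + (+0.70)·275 + (-0.35)·100 = 87.50
  d_3 = (+0.00)·200 + (+0.00)·275 + (+0.95)·100 = 95.00

d_1 = 95.00, d_2 = 87.50, d_3 = 95.00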